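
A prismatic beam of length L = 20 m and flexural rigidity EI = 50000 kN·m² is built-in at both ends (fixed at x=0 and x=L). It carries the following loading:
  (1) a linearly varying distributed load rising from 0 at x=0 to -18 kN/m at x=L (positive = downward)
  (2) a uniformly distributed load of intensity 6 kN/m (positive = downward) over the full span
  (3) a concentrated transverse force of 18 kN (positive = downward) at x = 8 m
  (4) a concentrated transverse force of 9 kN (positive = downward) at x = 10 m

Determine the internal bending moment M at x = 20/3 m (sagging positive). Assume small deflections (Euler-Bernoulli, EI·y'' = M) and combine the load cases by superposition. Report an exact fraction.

Load 1 — triangular load w₀=-18 kN/m (0→w₀ over full span):
  M_1 = 3w₀Lx/20 - w₀L²/30 - w₀x³/(6L) = 3·(-18)·20·(20/3)/20 - (-18)·20²/30 - (-18)·(20/3)³/(6·20) = -680/9 kN·m
Load 2 — uniform load w=6 kN/m over full span:
  M_2 = wLx/2 - wL²/12 - wx²/2 = 6·20·(20/3)/2 - 6·20²/12 - 6·(20/3)²/2 = 200/3 kN·m
Load 3 — point force P=18 kN at a=8 m (b=L-a=12):
  M_3 = Pb²(3a+b)x/L³ - Pab²/L²  [x≤a] = 18·12²·(3·8+12)·(20/3)/20³ - 18·8·12²/20² = 648/25 kN·m
Load 4 — point force P=9 kN at a=10 m (b=L-a=10):
  M_4 = Pb²(3a+b)x/L³ - Pab²/L²  [x≤a] = 9·10²·(3·10+10)·(20/3)/20³ - 9·10·10²/20² = 15/2 kN·m
Superposition: M = Σ M_i = 11039/450 kN·m ≈ 24.531111 kN·m

M(20/3) = 11039/450 kN·m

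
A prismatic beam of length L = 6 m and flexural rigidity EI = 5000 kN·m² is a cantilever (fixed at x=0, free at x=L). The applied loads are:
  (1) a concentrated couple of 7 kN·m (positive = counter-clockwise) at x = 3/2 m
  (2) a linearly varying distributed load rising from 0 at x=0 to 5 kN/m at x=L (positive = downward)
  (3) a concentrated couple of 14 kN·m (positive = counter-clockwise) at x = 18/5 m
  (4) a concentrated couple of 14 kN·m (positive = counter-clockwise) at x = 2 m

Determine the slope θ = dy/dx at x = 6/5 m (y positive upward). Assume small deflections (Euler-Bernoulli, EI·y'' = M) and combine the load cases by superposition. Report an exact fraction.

Load 1 — applied couple M₀=7 kN·m at a=3/2 m (b=L-a=9/2):
  θ_1 = M₀x/EI  [x≤a] = 7·(6/5)/5000 = 21/12500 rad
Load 2 — triangular load w₀=5 kN/m (0→w₀ over full span):
  θ_2 = (w₀Lx²/4-w₀L²x/3-w₀x⁴/(24L))/EI = (5·6·(6/5)²/4-5·6²·(6/5)/3-5·(6/5)⁴/(24·6))/5000 = -7659/625000 rad
Load 3 — applied couple M₀=14 kN·m at a=18/5 m (b=L-a=12/5):
  θ_3 = M₀x/EI  [x≤a] = 14·(6/5)/5000 = 21/6250 rad
Load 4 — applied couple M₀=14 kN·m at a=2 m (b=L-a=4):
  θ_4 = M₀x/EI  [x≤a] = 14·(6/5)/5000 = 21/6250 rad
Superposition: θ = Σ θ_i = -2409/625000 rad ≈ -0.003854 rad

θ(6/5) = -2409/625000 rad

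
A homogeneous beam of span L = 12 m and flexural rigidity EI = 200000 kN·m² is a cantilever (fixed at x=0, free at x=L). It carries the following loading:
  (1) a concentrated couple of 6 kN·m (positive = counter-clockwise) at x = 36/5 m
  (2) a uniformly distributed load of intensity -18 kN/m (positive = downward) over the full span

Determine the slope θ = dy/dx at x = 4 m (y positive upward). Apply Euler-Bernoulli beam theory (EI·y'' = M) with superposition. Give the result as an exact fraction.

θ(4) = 459/25000 rad

Load 1 — applied couple M₀=6 kN·m at a=36/5 m (b=L-a=24/5):
  θ_1 = M₀x/EI  [x≤a] = 6·4/200000 = 3/25000 rad
Load 2 — uniform load w=-18 kN/m over full span:
  θ_2 = -wx(x²-3Lx+3L²)/(6EI) = -(-18)·4·(4²-3·12·4+3·12²)/(6·200000) = 57/3125 rad
Superposition: θ = Σ θ_i = 459/25000 rad ≈ 0.018360 rad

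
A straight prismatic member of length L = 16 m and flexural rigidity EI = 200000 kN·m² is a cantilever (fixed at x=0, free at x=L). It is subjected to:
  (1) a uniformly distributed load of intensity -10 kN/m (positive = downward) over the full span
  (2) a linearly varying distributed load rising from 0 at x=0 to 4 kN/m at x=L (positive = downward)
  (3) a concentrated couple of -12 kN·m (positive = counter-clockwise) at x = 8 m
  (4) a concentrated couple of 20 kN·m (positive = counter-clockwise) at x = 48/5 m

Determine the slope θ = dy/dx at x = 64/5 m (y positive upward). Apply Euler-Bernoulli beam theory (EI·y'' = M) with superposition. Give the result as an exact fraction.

θ(64/5) = 94547/3906250 rad

Load 1 — uniform load w=-10 kN/m over full span:
  θ_1 = -wx(x²-3Lx+3L²)/(6EI) = -(-10)·(64/5)·((64/5)²-3·16·(64/5)+3·16²)/(6·200000) = 7936/234375 rad
Load 2 — triangular load w₀=4 kN/m (0→w₀ over full span):
  θ_2 = (w₀Lx²/4-w₀L²x/3-w₀x⁴/(24L))/EI = (4·16·(64/5)²/4-4·16²·(64/5)/3-4·(64/5)⁴/(24·16))/200000 = -59392/5859375 rad
Load 3 — applied couple M₀=-12 kN·m at a=8 m (b=L-a=8):
  θ_3 = M₀a/EI  [x>a] = (-12)·8/200000 = -3/6250 rad
Load 4 — applied couple M₀=20 kN·m at a=48/5 m (b=L-a=32/5):
  θ_4 = M₀a/EI  [x>a] = 20·(48/5)/200000 = 3/3125 rad
Superposition: θ = Σ θ_i = 94547/3906250 rad ≈ 0.024204 rad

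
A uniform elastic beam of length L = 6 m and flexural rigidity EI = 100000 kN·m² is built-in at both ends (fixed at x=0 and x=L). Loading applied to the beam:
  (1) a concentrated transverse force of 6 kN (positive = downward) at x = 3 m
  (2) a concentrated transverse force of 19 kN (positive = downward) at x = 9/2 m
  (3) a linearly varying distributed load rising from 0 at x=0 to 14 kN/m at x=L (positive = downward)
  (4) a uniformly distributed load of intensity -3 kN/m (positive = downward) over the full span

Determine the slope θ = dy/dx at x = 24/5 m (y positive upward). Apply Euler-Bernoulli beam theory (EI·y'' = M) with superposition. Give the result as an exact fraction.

θ(24/5) = 93267/500000000 rad

Load 1 — point force P=6 kN at a=3 m (b=L-a=3):
  θ_1 = Pa²(L-x)(2bL-(3b+a)(L-x))/(2L³EI)  [x>a] = 6·3²·(6-(24/5))·(2·3·6-(3·3+3)·(6-(24/5)))/(2·6³·100000) = 81/2500000 rad
Load 2 — point force P=19 kN at a=9/2 m (b=L-a=3/2):
  θ_2 = Pa²(L-x)(2bL-(3b+a)(L-x))/(2L³EI)  [x>a] = 19·(9/2)²·(6-(24/5))·(2·(3/2)·6-(3·(3/2)+(9/2))·(6-(24/5)))/(2·6³·100000) = 1539/20000000 rad
Load 3 — triangular load w₀=14 kN/m (0→w₀ over full span):
  θ_3 = -w₀(2x(L-x)(L-2x)(x+2L)+x²(L-x)²)/(120LEI) = -14·(2·(24/5)·(6-(24/5))·(6-2·(24/5))·((24/5)+2·6)+(24/5)²·(6-(24/5))²)/(120·6·100000) = 252/1953125 rad
Load 4 — uniform load w=-3 kN/m over full span:
  θ_4 = -wx(L-x)(L-2x)/(12EI) = -(-3)·(24/5)·(6-(24/5))·(6-2·(24/5))/(12·100000) = -81/1562500 rad
Superposition: θ = Σ θ_i = 93267/500000000 rad ≈ 0.000187 rad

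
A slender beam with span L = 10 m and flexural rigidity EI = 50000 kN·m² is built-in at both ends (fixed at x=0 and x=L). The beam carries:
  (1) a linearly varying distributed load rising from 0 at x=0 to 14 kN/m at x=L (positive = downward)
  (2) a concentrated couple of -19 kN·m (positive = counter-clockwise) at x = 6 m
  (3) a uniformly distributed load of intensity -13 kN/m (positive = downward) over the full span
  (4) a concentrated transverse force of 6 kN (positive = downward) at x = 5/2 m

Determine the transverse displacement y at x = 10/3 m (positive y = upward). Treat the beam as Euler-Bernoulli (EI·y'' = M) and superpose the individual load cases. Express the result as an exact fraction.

Load 1 — triangular load w₀=14 kN/m (0→w₀ over full span):
  y_1 = -w₀x²(L-x)²(x+2L)/(120LEI) = -14·(10/3)²·(10-(10/3))²·((10/3)+2·10)/(120·10·50000) = -49/18225 m
Load 2 — applied couple M₀=-19 kN·m at a=6 m (b=L-a=4):
  y_2 = (R_Ax³/6 - M_Ax²/2)/EI  [x≤a] with R_A=-342/125, M_A=-152/25 = ((-342/125)·(10/3)³/6 - (-152/25)·(10/3)²/2)/50000 = 19/56250 m
Load 3 — uniform load w=-13 kN/m over full span:
  y_3 = -wx²(L-x)²/(24EI) = -(-13)·(10/3)²·(10-(10/3))²/(24·50000) = 13/2430 m
Load 4 — point force P=6 kN at a=5/2 m (b=L-a=15/2):
  y_4 = -Pa²(L-x)²(3bL-(3b+a)(L-x))/(6L³EI)  [x>a] = -6·(5/2)²·(10-(10/3))²·(3·(15/2)·10-(3·(15/2)+(5/2))·(10-(10/3)))/(6·10³·50000) = -7/21600 m
Superposition: y = Σ y_i = 194999/72900000 m ≈ 0.002675 m

y(10/3) = 194999/72900000 m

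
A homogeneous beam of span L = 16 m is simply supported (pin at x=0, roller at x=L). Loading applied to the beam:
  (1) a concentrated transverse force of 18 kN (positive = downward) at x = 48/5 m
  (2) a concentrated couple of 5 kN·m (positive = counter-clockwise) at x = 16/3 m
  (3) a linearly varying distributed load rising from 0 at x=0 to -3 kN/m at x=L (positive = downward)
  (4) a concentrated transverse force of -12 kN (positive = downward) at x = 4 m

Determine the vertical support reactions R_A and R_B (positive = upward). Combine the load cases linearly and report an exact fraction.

R_A = -759/80 kN, R_B = -681/80 kN

Load 1 — point force P=18 kN at a=48/5 m (b=L-a=32/5):
  R_A = Pb/L = 18·(32/5)/16 = 36/5 kN
  R_B = Pa/L = 18·(48/5)/16 = 54/5 kN
Load 2 — applied couple M₀=5 kN·m at a=16/3 m (b=L-a=32/3):
  R_A = M₀/L = 5/16 kN
  R_B = -M₀/L = -5/16 kN
Load 3 — triangular load w₀=-3 kN/m (0→w₀ over full span):
  R_A = w₀L/6 = (-3)·16/6 = -8 kN
  R_B = w₀L/3 = (-3)·16/3 = -16 kN
Load 4 — point force P=-12 kN at a=4 m (b=L-a=12):
  R_A = Pb/L = (-12)·12/16 = -9 kN
  R_B = Pa/L = (-12)·4/16 = -3 kN
Superposition: R_A = -759/80 kN, R_B = -681/80 kN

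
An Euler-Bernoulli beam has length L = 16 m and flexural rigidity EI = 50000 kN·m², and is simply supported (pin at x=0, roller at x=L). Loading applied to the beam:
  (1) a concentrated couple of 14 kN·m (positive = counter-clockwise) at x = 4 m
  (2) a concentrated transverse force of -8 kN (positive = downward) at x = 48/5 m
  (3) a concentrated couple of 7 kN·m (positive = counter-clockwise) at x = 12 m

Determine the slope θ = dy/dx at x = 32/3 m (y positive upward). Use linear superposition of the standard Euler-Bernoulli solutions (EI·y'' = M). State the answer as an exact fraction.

Load 1 — applied couple M₀=14 kN·m at a=4 m (b=L-a=12):
  θ_1 = (M₀x²/(2L)-M₀(x-a)+C₁)/EI  [x>a] with C₁=M₀(3b²-L²)/(6L)=77/3 = (14·(32/3)²/(2·16)-14·((32/3)-4)+(77/3))/50000 = -161/450000 rad
Load 2 — point force P=-8 kN at a=48/5 m (b=L-a=32/5):
  θ_2 = -Pa(2L²-6Lx+3x²+a²)/(6LEI)  [x>a] = -(-8)·(48/5)·(2·16²-6·16·(32/3)+3·(32/3)²+(48/5)²)/(6·16·50000) = -1472/1171875 rad
Load 3 — applied couple M₀=7 kN·m at a=12 m (b=L-a=4):
  θ_3 = (M₀x²/(2L)+C₁)/EI  [x≤a] with C₁=M₀(3b²-L²)/(6L)=-91/6 = (7·(32/3)²/(2·16)+(-91/6))/50000 = 7/36000 rad
Superposition: θ = Σ θ_i = -17743/12500000 rad ≈ -0.001419 rad

θ(32/3) = -17743/12500000 rad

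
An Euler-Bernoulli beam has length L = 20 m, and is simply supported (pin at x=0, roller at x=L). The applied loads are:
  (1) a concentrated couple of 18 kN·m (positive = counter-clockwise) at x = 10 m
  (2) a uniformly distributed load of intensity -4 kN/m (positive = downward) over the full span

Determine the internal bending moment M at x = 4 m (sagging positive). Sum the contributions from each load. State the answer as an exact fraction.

Load 1 — applied couple M₀=18 kN·m at a=10 m (b=L-a=10):
  M_1 = M₀x/L  [x≤a] = 18·4/20 = 18/5 kN·m
Load 2 — uniform load w=-4 kN/m over full span:
  M_2 = wx(L-x)/2 = (-4)·4·(20-4)/2 = -128 kN·m
Superposition: M = Σ M_i = -622/5 kN·m ≈ -124.400000 kN·m

M(4) = -622/5 kN·m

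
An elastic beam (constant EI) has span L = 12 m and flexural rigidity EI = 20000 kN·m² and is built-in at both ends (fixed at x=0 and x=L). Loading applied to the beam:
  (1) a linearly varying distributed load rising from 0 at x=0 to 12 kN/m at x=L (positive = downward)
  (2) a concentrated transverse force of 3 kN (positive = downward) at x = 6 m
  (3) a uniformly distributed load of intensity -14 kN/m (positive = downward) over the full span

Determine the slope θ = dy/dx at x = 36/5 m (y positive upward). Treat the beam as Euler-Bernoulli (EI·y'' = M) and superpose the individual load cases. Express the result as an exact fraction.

Load 1 — triangular load w₀=12 kN/m (0→w₀ over full span):
  θ_1 = -w₀(2x(L-x)(L-2x)(x+2L)+x²(L-x)²)/(120LEI) = -12·(2·(36/5)·(12-(36/5))·(12-2·(36/5))·((36/5)+2·12)+(36/5)²·(12-(36/5))²)/(120·12·20000) = 648/390625 rad
Load 2 — point force P=3 kN at a=6 m (b=L-a=6):
  θ_2 = Pa²(L-x)(2bL-(3b+a)(L-x))/(2L³EI)  [x>a] = 3·6²·(12-(36/5))·(2·6·12-(3·6+6)·(12-(36/5)))/(2·12³·20000) = 27/125000 rad
Load 3 — uniform load w=-14 kN/m over full span:
  θ_3 = -wx(L-x)(L-2x)/(12EI) = -(-14)·(36/5)·(12-(36/5))·(12-2·(36/5))/(12·20000) = -378/78125 rad
Superposition: θ = Σ θ_i = -9261/3125000 rad ≈ -0.002964 rad

θ(36/5) = -9261/3125000 rad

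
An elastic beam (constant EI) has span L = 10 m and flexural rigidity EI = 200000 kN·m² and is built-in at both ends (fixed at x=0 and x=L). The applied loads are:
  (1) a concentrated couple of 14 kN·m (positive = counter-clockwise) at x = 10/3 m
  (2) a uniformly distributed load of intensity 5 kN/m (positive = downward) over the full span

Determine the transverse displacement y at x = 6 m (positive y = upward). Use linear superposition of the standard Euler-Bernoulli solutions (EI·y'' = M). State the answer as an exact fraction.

Load 1 — applied couple M₀=14 kN·m at a=10/3 m (b=L-a=20/3):
  y_1 = (R_Ax³/6 - M_Ax²/2 - M₀(x-a)²/2)/EI  [x>a] with R_A=28/15, M_A=0 = ((28/15)·6³/6 - 0·6²/2 - 14·(6-(10/3))²/2)/200000 = 49/562500 m
Load 2 — uniform load w=5 kN/m over full span:
  y_2 = -wx²(L-x)²/(24EI) = -5·6²·(10-6)²/(24·200000) = -3/5000 m
Superposition: y = Σ y_i = -577/1125000 m ≈ -0.000513 m

y(6) = -577/1125000 m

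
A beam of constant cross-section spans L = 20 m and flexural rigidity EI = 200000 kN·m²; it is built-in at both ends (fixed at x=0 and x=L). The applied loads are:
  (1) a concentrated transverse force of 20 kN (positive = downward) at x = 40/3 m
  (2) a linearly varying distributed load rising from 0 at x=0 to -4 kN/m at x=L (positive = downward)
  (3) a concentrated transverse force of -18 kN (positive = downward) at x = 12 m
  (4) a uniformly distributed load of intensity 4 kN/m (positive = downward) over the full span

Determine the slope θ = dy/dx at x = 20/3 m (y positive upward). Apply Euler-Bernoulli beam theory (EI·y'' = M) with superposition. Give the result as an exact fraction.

θ(20/3) = -3223/7593750 rad

Load 1 — point force P=20 kN at a=40/3 m (b=L-a=20/3):
  θ_1 = -Pb²x(2aL-(3a+b)x)/(2L³EI)  [x≤a] = -20·(20/3)²·(20/3)·(2·(40/3)·20-(3·(40/3)+(20/3))·(20/3))/(2·20³·200000) = -1/2430 rad
Load 2 — triangular load w₀=-4 kN/m (0→w₀ over full span):
  θ_2 = -w₀(2x(L-x)(L-2x)(x+2L)+x²(L-x)²)/(120LEI) = -(-4)·(2·(20/3)·(20-(20/3))·(20-2·(20/3))·((20/3)+2·20)+(20/3)²·(20-(20/3))²)/(120·20·200000) = 16/30375 rad
Load 3 — point force P=-18 kN at a=12 m (b=L-a=8):
  θ_3 = -Pb²x(2aL-(3a+b)x)/(2L³EI)  [x≤a] = -(-18)·8²·(20/3)·(2·12·20-(3·12+8)·(20/3))/(2·20³·200000) = 7/15625 rad
Load 4 — uniform load w=4 kN/m over full span:
  θ_4 = -wx(L-x)(L-2x)/(12EI) = -4·(20/3)·(20-(20/3))·(20-2·(20/3))/(12·200000) = -2/2025 rad
Superposition: θ = Σ θ_i = -3223/7593750 rad ≈ -0.000424 rad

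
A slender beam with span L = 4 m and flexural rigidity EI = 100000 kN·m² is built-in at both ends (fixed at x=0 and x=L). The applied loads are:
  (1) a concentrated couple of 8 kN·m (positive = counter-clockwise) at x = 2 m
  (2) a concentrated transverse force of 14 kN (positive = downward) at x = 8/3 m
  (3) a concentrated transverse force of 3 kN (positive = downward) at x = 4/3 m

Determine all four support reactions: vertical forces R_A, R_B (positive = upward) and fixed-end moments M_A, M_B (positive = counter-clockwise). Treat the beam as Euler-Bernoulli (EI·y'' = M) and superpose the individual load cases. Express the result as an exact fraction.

Load 1 — applied couple M₀=8 kN·m at a=2 m (b=L-a=2):
  R_A = 6M₀ab/L³ = 6·8·2·2/4³ = 3 kN
  M_A = M₀b(2a-b)/L² = 8·2·(2·2-2)/4² = 2 kN·m
  R_B = -6M₀ab/L³ = -6·8·2·2/4³ = -3 kN
  M_B = M₀a(2b-a)/L² = 8·2·(2·2-2)/4² = 2 kN·m
Load 2 — point force P=14 kN at a=8/3 m (b=L-a=4/3):
  R_A = Pb²(3a+b)/L³ = 14·(4/3)²·(3·(8/3)+(4/3))/4³ = 98/27 kN
  M_A = Pab²/L² = 14·(8/3)·(4/3)²/4² = 112/27 kN·m
  R_B = Pa²(a+3b)/L³ = 14·(8/3)²·((8/3)+3·(4/3))/4³ = 280/27 kN
  M_B = -Pa²b/L² = -14·(8/3)²·(4/3)/4² = -224/27 kN·m
Load 3 — point force P=3 kN at a=4/3 m (b=L-a=8/3):
  R_A = Pb²(3a+b)/L³ = 3·(8/3)²·(3·(4/3)+(8/3))/4³ = 20/9 kN
  M_A = Pab²/L² = 3·(4/3)·(8/3)²/4² = 16/9 kN·m
  R_B = Pa²(a+3b)/L³ = 3·(4/3)²·((4/3)+3·(8/3))/4³ = 7/9 kN
  M_B = -Pa²b/L² = -3·(4/3)²·(8/3)/4² = -8/9 kN·m
Superposition: R_A = 239/27 kN, M_A = 214/27 kN·m, R_B = 220/27 kN, M_B = -194/27 kN·m

R_A = 239/27 kN, M_A = 214/27 kN·m, R_B = 220/27 kN, M_B = -194/27 kN·m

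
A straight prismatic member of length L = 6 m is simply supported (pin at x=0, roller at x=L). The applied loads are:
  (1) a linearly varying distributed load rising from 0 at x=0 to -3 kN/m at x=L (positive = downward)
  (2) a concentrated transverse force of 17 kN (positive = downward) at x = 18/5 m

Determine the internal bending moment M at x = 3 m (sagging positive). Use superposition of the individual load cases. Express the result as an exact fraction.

M(3) = 273/20 kN·m

Load 1 — triangular load w₀=-3 kN/m (0→w₀ over full span):
  M_1 = w₀Lx/6 - w₀x³/(6L) = (-3)·6·3/6 - (-3)·3³/(6·6) = -27/4 kN·m
Load 2 — point force P=17 kN at a=18/5 m (b=L-a=12/5):
  M_2 = Pbx/L  [x≤a] = 17·(12/5)·3/6 = 102/5 kN·m
Superposition: M = Σ M_i = 273/20 kN·m ≈ 13.650000 kN·m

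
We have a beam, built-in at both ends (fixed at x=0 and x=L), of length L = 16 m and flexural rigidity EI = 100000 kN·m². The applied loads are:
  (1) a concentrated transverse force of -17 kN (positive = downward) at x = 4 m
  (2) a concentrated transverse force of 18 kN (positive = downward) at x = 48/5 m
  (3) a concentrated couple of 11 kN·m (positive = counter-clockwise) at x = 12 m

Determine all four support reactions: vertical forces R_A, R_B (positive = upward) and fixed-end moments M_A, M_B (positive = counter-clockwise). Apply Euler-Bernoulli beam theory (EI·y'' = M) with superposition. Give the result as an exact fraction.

Load 1 — point force P=-17 kN at a=4 m (b=L-a=12):
  R_A = Pb²(3a+b)/L³ = (-17)·12²·(3·4+12)/16³ = -459/32 kN
  M_A = Pab²/L² = (-17)·4·12²/16² = -153/4 kN·m
  R_B = Pa²(a+3b)/L³ = (-17)·4²·(4+3·12)/16³ = -85/32 kN
  M_B = -Pa²b/L² = -(-17)·4²·12/16² = 51/4 kN·m
Load 2 — point force P=18 kN at a=48/5 m (b=L-a=32/5):
  R_A = Pb²(3a+b)/L³ = 18·(32/5)²·(3·(48/5)+(32/5))/16³ = 792/125 kN
  M_A = Pab²/L² = 18·(48/5)·(32/5)²/16² = 3456/125 kN·m
  R_B = Pa²(a+3b)/L³ = 18·(48/5)²·((48/5)+3·(32/5))/16³ = 1458/125 kN
  M_B = -Pa²b/L² = -18·(48/5)²·(32/5)/16² = -5184/125 kN·m
Load 3 — applied couple M₀=11 kN·m at a=12 m (b=L-a=4):
  R_A = 6M₀ab/L³ = 6·11·12·4/16³ = 99/128 kN
  M_A = M₀b(2a-b)/L² = 11·4·(2·12-4)/16² = 55/16 kN·m
  R_B = -6M₀ab/L³ = -6·11·12·4/16³ = -99/128 kN
  M_B = M₀a(2b-a)/L² = 11·12·(2·4-12)/16² = -33/16 kN·m
Superposition: R_A = -115749/16000 kN, M_A = -14329/2000 kN·m, R_B = 131749/16000 kN, M_B = -61569/2000 kN·m

R_A = -115749/16000 kN, M_A = -14329/2000 kN·m, R_B = 131749/16000 kN, M_B = -61569/2000 kN·m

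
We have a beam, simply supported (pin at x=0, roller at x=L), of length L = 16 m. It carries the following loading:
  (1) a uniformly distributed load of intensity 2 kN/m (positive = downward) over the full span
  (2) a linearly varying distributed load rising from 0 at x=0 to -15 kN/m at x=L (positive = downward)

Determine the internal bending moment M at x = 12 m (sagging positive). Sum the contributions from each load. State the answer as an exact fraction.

Load 1 — uniform load w=2 kN/m over full span:
  M_1 = wx(L-x)/2 = 2·12·(16-12)/2 = 48 kN·m
Load 2 — triangular load w₀=-15 kN/m (0→w₀ over full span):
  M_2 = w₀Lx/6 - w₀x³/(6L) = (-15)·16·12/6 - (-15)·12³/(6·16) = -210 kN·m
Superposition: M = Σ M_i = -162 kN·m ≈ -162.000000 kN·m

M(12) = -162 kN·m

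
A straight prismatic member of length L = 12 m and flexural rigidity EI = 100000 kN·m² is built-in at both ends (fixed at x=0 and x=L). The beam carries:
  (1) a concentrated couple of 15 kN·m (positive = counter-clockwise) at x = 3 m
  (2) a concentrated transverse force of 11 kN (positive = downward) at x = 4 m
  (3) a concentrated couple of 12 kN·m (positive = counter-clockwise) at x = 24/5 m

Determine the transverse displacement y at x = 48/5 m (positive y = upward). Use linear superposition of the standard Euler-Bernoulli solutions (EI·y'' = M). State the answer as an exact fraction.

Load 1 — applied couple M₀=15 kN·m at a=3 m (b=L-a=9):
  y_1 = (R_Ax³/6 - M_Ax²/2 - M₀(x-a)²/2)/EI  [x>a] with R_A=45/32, M_A=-45/16 = ((45/32)·(48/5)³/6 - (-45/16)·(48/5)²/2 - 15·((48/5)-3)²/2)/100000 = 513/5000000 m
Load 2 — point force P=11 kN at a=4 m (b=L-a=8):
  y_2 = -Pa²(L-x)²(3bL-(3b+a)(L-x))/(6L³EI)  [x>a] = -11·4²·(12-(48/5))²·(3·8·12-(3·8+4)·(12-(48/5)))/(6·12³·100000) = -253/1171875 m
Load 3 — applied couple M₀=12 kN·m at a=24/5 m (b=L-a=36/5):
  y_3 = (R_Ax³/6 - M_Ax²/2 - M₀(x-a)²/2)/EI  [x>a] with R_A=36/25, M_A=36/25 = ((36/25)·(48/5)³/6 - (36/25)·(48/5)²/2 - 12·((48/5)-(24/5))²/2)/100000 = 756/9765625 m
Superposition: y = Σ y_i = -67273/1875000000 m ≈ -0.000036 m

y(48/5) = -67273/1875000000 m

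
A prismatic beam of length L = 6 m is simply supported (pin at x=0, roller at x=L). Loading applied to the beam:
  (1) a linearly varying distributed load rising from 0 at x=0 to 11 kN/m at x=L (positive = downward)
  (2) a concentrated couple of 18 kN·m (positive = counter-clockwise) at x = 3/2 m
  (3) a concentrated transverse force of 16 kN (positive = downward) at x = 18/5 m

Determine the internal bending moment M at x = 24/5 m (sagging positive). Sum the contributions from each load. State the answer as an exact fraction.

M(24/5) = 3366/125 kN·m

Load 1 — triangular load w₀=11 kN/m (0→w₀ over full span):
  M_1 = w₀Lx/6 - w₀x³/(6L) = 11·6·(24/5)/6 - 11·(24/5)³/(6·6) = 2376/125 kN·m
Load 2 — applied couple M₀=18 kN·m at a=3/2 m (b=L-a=9/2):
  M_2 = M₀x/L - M₀  [x>a] = 18·(24/5)/6 - 18 = -18/5 kN·m
Load 3 — point force P=16 kN at a=18/5 m (b=L-a=12/5):
  M_3 = Pa(L-x)/L  [x>a] = 16·(18/5)·(6-(24/5))/6 = 288/25 kN·m
Superposition: M = Σ M_i = 3366/125 kN·m ≈ 26.928000 kN·m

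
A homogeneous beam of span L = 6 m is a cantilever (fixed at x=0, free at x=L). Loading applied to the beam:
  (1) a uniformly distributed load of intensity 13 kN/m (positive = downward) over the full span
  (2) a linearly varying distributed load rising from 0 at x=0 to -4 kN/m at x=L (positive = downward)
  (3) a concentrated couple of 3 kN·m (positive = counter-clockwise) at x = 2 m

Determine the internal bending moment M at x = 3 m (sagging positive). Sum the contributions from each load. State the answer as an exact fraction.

M(3) = -87/2 kN·m

Load 1 — uniform load w=13 kN/m over full span:
  M_1 = -w(L-x)²/2 = -13·(6-3)²/2 = -117/2 kN·m
Load 2 — triangular load w₀=-4 kN/m (0→w₀ over full span):
  M_2 = w₀Lx/2 - w₀L²/3 - w₀x³/(6L) = (-4)·6·3/2 - (-4)·6²/3 - (-4)·3³/(6·6) = 15 kN·m
Load 3 — applied couple M₀=3 kN·m at a=2 m (b=L-a=4):
  M_3 = 0  [x>a] = 0 kN·m
Superposition: M = Σ M_i = -87/2 kN·m ≈ -43.500000 kN·m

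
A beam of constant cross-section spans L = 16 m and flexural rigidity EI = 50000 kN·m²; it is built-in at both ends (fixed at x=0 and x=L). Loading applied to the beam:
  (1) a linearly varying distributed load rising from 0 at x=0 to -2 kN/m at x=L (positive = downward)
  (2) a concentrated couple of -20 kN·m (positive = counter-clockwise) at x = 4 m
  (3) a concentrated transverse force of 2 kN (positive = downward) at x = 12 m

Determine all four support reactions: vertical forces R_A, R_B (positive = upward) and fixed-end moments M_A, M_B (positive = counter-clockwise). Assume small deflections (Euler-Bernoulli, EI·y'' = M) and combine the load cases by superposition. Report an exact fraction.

R_A = -943/160 kN, M_A = -709/60 kN·m, R_B = -1297/160 kN, M_B = 297/20 kN·m

Load 1 — triangular load w₀=-2 kN/m (0→w₀ over full span):
  R_A = 3w₀L/20 = 3·(-2)·16/20 = -24/5 kN
  M_A = w₀L²/30 = (-2)·16²/30 = -256/15 kN·m
  R_B = 7w₀L/20 = 7·(-2)·16/20 = -56/5 kN
  M_B = -w₀L²/20 = -(-2)·16²/20 = 128/5 kN·m
Load 2 — applied couple M₀=-20 kN·m at a=4 m (b=L-a=12):
  R_A = 6M₀ab/L³ = 6·(-20)·4·12/16³ = -45/32 kN
  M_A = M₀b(2a-b)/L² = (-20)·12·(2·4-12)/16² = 15/4 kN·m
  R_B = -6M₀ab/L³ = -6·(-20)·4·12/16³ = 45/32 kN
  M_B = M₀a(2b-a)/L² = (-20)·4·(2·12-4)/16² = -25/4 kN·m
Load 3 — point force P=2 kN at a=12 m (b=L-a=4):
  R_A = Pb²(3a+b)/L³ = 2·4²·(3·12+4)/16³ = 5/16 kN
  M_A = Pab²/L² = 2·12·4²/16² = 3/2 kN·m
  R_B = Pa²(a+3b)/L³ = 2·12²·(12+3·4)/16³ = 27/16 kN
  M_B = -Pa²b/L² = -2·12²·4/16² = -9/2 kN·m
Superposition: R_A = -943/160 kN, M_A = -709/60 kN·m, R_B = -1297/160 kN, M_B = 297/20 kN·m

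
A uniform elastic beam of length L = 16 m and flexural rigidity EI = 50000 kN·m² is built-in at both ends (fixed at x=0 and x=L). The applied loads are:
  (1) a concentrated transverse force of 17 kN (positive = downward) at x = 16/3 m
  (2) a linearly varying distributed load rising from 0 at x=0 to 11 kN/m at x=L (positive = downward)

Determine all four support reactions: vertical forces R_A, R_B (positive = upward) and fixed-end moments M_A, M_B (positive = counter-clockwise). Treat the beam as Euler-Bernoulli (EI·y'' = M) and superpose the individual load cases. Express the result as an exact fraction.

R_A = 5264/135 kN, M_A = 18112/135 kN·m, R_B = 8911/135 kN, M_B = -21728/135 kN·m

Load 1 — point force P=17 kN at a=16/3 m (b=L-a=32/3):
  R_A = Pb²(3a+b)/L³ = 17·(32/3)²·(3·(16/3)+(32/3))/16³ = 340/27 kN
  M_A = Pab²/L² = 17·(16/3)·(32/3)²/16² = 1088/27 kN·m
  R_B = Pa²(a+3b)/L³ = 17·(16/3)²·((16/3)+3·(32/3))/16³ = 119/27 kN
  M_B = -Pa²b/L² = -17·(16/3)²·(32/3)/16² = -544/27 kN·m
Load 2 — triangular load w₀=11 kN/m (0→w₀ over full span):
  R_A = 3w₀L/20 = 3·11·16/20 = 132/5 kN
  M_A = w₀L²/30 = 11·16²/30 = 1408/15 kN·m
  R_B = 7w₀L/20 = 7·11·16/20 = 308/5 kN
  M_B = -w₀L²/20 = -11·16²/20 = -704/5 kN·m
Superposition: R_A = 5264/135 kN, M_A = 18112/135 kN·m, R_B = 8911/135 kN, M_B = -21728/135 kN·m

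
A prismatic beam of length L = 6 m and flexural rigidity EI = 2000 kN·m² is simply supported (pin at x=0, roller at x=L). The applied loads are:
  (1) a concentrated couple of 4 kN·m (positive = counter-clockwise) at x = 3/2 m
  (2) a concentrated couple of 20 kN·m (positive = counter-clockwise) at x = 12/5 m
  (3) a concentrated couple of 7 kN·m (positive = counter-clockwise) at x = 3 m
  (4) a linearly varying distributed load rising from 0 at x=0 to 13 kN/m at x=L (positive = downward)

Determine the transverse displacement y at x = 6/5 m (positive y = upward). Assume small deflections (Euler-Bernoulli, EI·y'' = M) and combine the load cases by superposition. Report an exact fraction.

Load 1 — applied couple M₀=4 kN·m at a=3/2 m (b=L-a=9/2):
  y_1 = (M₀x³/(6L)+C₁x)/EI  [x≤a] with C₁=M₀(3b²-L²)/(6L)=11/4 = (4·(6/5)³/(6·6)+(11/4)·(6/5))/2000 = 873/500000 m
Load 2 — applied couple M₀=20 kN·m at a=12/5 m (b=L-a=18/5):
  y_2 = (M₀x³/(6L)+C₁x)/EI  [x≤a] with C₁=M₀(3b²-L²)/(6L)=8/5 = (20·(6/5)³/(6·6)+(8/5)·(6/5))/2000 = 9/6250 m
Load 3 — applied couple M₀=7 kN·m at a=3 m (b=L-a=3):
  y_3 = (M₀x³/(6L)+C₁x)/EI  [x≤a] with C₁=M₀(3b²-L²)/(6L)=-7/4 = (7·(6/5)³/(6·6)+(-7/4)·(6/5))/2000 = -441/500000 m
Load 4 — triangular load w₀=13 kN/m (0→w₀ over full span):
  y_4 = -w₀x(7L⁴-10L²x²+3x⁴)/(360LEI) = -13·(6/5)·(7·6⁴-10·6²·(6/5)²+3·(6/5)⁴)/(360·6·2000) = -60372/1953125 m
Superposition: y = Σ y_i = -55872/1953125 m ≈ -0.028606 m

y(6/5) = -55872/1953125 m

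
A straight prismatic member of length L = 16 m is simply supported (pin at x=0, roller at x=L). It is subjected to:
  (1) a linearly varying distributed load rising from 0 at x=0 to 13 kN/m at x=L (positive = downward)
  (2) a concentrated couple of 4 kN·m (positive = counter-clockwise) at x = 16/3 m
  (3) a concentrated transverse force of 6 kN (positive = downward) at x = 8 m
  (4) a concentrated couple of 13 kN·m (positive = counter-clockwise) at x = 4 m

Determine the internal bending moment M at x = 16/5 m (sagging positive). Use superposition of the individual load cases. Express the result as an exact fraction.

Load 1 — triangular load w₀=13 kN/m (0→w₀ over full span):
  M_1 = w₀Lx/6 - w₀x³/(6L) = 13·16·(16/5)/6 - 13·(16/5)³/(6·16) = 13312/125 kN·m
Load 2 — applied couple M₀=4 kN·m at a=16/3 m (b=L-a=32/3):
  M_2 = M₀x/L  [x≤a] = 4·(16/5)/16 = 4/5 kN·m
Load 3 — point force P=6 kN at a=8 m (b=L-a=8):
  M_3 = Pbx/L  [x≤a] = 6·8·(16/5)/16 = 48/5 kN·m
Load 4 — applied couple M₀=13 kN·m at a=4 m (b=L-a=12):
  M_4 = M₀x/L  [x≤a] = 13·(16/5)/16 = 13/5 kN·m
Superposition: M = Σ M_i = 14937/125 kN·m ≈ 119.496000 kN·m

M(16/5) = 14937/125 kN·m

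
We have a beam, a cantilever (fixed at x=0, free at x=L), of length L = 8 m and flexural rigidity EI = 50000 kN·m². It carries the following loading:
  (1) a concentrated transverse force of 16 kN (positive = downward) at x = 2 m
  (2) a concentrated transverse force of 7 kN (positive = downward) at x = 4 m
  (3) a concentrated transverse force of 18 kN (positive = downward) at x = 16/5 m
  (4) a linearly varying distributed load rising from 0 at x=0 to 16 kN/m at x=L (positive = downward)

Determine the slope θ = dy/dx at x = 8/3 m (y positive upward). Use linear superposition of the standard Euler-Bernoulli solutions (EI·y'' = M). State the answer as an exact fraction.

Load 1 — point force P=16 kN at a=2 m (b=L-a=6):
  θ_1 = -Pa²/(2EI)  [x>a] = -16·2²/(2·50000) = -2/3125 rad
Load 2 — point force P=7 kN at a=4 m (b=L-a=4):
  θ_2 = -Px(2a-x)/(2EI)  [x≤a] = -7·(8/3)·(2·4-(8/3))/(2·50000) = -28/28125 rad
Load 3 — point force P=18 kN at a=16/5 m (b=L-a=24/5):
  θ_3 = -Px(2a-x)/(2EI)  [x≤a] = -18·(8/3)·(2·(16/5)-(8/3))/(2·50000) = -28/15625 rad
Load 4 — triangular load w₀=16 kN/m (0→w₀ over full span):
  θ_4 = (w₀Lx²/4-w₀L²x/3-w₀x⁴/(24L))/EI = (16·8·(8/3)²/4-16·8²·(8/3)/3-16·(8/3)⁴/(24·8))/50000 = -10432/759375 rad
Superposition: θ = Σ θ_i = -65174/3796875 rad ≈ -0.017165 rad

θ(8/3) = -65174/3796875 rad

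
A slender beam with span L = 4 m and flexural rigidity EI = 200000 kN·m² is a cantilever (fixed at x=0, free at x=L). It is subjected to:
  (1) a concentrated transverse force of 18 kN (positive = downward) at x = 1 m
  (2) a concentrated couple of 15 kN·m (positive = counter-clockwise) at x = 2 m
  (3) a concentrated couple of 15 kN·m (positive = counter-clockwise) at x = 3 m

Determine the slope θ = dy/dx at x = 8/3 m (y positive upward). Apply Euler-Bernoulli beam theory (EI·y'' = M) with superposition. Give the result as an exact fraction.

θ(8/3) = 61/200000 rad

Load 1 — point force P=18 kN at a=1 m (b=L-a=3):
  θ_1 = -Pa²/(2EI)  [x>a] = -18·1²/(2·200000) = -9/200000 rad
Load 2 — applied couple M₀=15 kN·m at a=2 m (b=L-a=2):
  θ_2 = M₀a/EI  [x>a] = 15·2/200000 = 3/20000 rad
Load 3 — applied couple M₀=15 kN·m at a=3 m (b=L-a=1):
  θ_3 = M₀x/EI  [x≤a] = 15·(8/3)/200000 = 1/5000 rad
Superposition: θ = Σ θ_i = 61/200000 rad ≈ 0.000305 rad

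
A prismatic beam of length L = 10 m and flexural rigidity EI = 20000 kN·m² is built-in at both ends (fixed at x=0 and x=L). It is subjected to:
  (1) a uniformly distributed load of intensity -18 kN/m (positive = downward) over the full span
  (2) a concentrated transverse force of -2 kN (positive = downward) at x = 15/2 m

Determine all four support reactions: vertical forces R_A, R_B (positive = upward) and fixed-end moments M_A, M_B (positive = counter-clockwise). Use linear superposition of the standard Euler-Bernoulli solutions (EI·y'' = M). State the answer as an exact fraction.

R_A = -1445/16 kN, M_A = -2415/16 kN·m, R_B = -1467/16 kN, M_B = 2445/16 kN·m

Load 1 — uniform load w=-18 kN/m over full span:
  R_A = wL/2 = (-18)·10/2 = -90 kN
  M_A = wL²/12 = (-18)·10²/12 = -150 kN·m
  R_B = wL/2 = (-18)·10/2 = -90 kN
  M_B = -wL²/12 = -(-18)·10²/12 = 150 kN·m
Load 2 — point force P=-2 kN at a=15/2 m (b=L-a=5/2):
  R_A = Pb²(3a+b)/L³ = (-2)·(5/2)²·(3·(15/2)+(5/2))/10³ = -5/16 kN
  M_A = Pab²/L² = (-2)·(15/2)·(5/2)²/10² = -15/16 kN·m
  R_B = Pa²(a+3b)/L³ = (-2)·(15/2)²·((15/2)+3·(5/2))/10³ = -27/16 kN
  M_B = -Pa²b/L² = -(-2)·(15/2)²·(5/2)/10² = 45/16 kN·m
Superposition: R_A = -1445/16 kN, M_A = -2415/16 kN·m, R_B = -1467/16 kN, M_B = 2445/16 kN·m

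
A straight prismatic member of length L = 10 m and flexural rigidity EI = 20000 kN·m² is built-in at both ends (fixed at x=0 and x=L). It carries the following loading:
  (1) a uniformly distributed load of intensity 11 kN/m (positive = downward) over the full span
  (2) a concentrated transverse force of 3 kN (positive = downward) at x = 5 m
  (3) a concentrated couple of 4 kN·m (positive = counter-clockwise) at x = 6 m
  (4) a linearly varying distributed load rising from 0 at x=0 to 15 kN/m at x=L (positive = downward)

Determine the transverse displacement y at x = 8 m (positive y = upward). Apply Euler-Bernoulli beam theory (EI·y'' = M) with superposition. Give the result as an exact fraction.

y(8) = -159181/15000000 m

Load 1 — uniform load w=11 kN/m over full span:
  y_1 = -wx²(L-x)²/(24EI) = -11·8²·(10-8)²/(24·20000) = -11/1875 m
Load 2 — point force P=3 kN at a=5 m (b=L-a=5):
  y_2 = -Pa²(L-x)²(3bL-(3b+a)(L-x))/(6L³EI)  [x>a] = -3·5²·(10-8)²·(3·5·10-(3·5+5)·(10-8))/(6·10³·20000) = -11/40000 m
Load 3 — applied couple M₀=4 kN·m at a=6 m (b=L-a=4):
  y_3 = (R_Ax³/6 - M_Ax²/2 - M₀(x-a)²/2)/EI  [x>a] with R_A=72/125, M_A=32/25 = ((72/125)·8³/6 - (32/25)·8²/2 - 4·(8-6)²/2)/20000 = 3/312500 m
Load 4 — triangular load w₀=15 kN/m (0→w₀ over full span):
  y_4 = -w₀x²(L-x)²(x+2L)/(120LEI) = -15·8²·(10-8)²·(8+2·10)/(120·10·20000) = -14/3125 m
Superposition: y = Σ y_i = -159181/15000000 m ≈ -0.010612 m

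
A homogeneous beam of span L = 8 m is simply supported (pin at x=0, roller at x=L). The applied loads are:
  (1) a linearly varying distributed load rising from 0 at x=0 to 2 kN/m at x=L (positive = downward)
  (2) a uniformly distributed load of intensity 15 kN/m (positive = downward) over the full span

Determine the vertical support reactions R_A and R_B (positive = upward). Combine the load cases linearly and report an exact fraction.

Load 1 — triangular load w₀=2 kN/m (0→w₀ over full span):
  R_A = w₀L/6 = 2·8/6 = 8/3 kN
  R_B = w₀L/3 = 2·8/3 = 16/3 kN
Load 2 — uniform load w=15 kN/m over full span:
  R_A = wL/2 = 15·8/2 = 60 kN
  R_B = wL/2 = 15·8/2 = 60 kN
Superposition: R_A = 188/3 kN, R_B = 196/3 kN

R_A = 188/3 kN, R_B = 196/3 kN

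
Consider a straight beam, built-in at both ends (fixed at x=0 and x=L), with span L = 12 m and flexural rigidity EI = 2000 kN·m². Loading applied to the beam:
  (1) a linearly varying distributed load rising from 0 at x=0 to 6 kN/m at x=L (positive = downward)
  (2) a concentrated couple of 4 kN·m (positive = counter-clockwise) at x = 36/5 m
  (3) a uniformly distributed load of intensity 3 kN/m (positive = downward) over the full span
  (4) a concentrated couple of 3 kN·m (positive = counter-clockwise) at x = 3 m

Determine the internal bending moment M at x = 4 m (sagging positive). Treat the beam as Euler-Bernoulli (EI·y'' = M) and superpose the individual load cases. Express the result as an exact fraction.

M(4) = 24473/1200 kN·m

Load 1 — triangular load w₀=6 kN/m (0→w₀ over full span):
  M_1 = 3w₀Lx/20 - w₀L²/30 - w₀x³/(6L) = 3·6·12·4/20 - 6·12²/30 - 6·4³/(6·12) = 136/15 kN·m
Load 2 — applied couple M₀=4 kN·m at a=36/5 m (b=L-a=24/5):
  M_2 = R_Ax - M_A  [x≤a] with R_A=12/25, M_A=32/25 = (12/25)·4 - (32/25) = 16/25 kN·m
Load 3 — uniform load w=3 kN/m over full span:
  M_3 = wLx/2 - wL²/12 - wx²/2 = 3·12·4/2 - 3·12²/12 - 3·4²/2 = 12 kN·m
Load 4 — applied couple M₀=3 kN·m at a=3 m (b=L-a=9):
  M_4 = R_Ax - M_A - M₀  [x>a] with R_A=9/32, M_A=-9/16 = (9/32)·4 - (-9/16) - 3 = -21/16 kN·m
Superposition: M = Σ M_i = 24473/1200 kN·m ≈ 20.394167 kN·m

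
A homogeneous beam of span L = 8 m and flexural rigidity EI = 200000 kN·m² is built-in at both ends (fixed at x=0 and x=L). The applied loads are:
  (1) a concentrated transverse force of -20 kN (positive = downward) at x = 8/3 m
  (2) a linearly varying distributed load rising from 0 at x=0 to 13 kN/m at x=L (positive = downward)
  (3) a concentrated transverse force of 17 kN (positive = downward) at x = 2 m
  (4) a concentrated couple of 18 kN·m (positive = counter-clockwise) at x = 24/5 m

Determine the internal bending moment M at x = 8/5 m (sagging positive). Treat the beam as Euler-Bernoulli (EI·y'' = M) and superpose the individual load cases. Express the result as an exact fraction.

Load 1 — point force P=-20 kN at a=8/3 m (b=L-a=16/3):
  M_1 = Pb²(3a+b)x/L³ - Pab²/L²  [x≤a] = (-20)·(16/3)²·(3·(8/3)+(16/3))·(8/5)/8³ - (-20)·(8/3)·(16/3)²/8² = 0 kN·m
Load 2 — triangular load w₀=13 kN/m (0→w₀ over full span):
  M_2 = 3w₀Lx/20 - w₀L²/30 - w₀x³/(6L) = 3·13·8·(8/5)/20 - 13·8²/30 - 13·(8/5)³/(6·8) = -1456/375 kN·m
Load 3 — point force P=17 kN at a=2 m (b=L-a=6):
  M_3 = Pb²(3a+b)x/L³ - Pab²/L²  [x≤a] = 17·6²·(3·2+6)·(8/5)/8³ - 17·2·6²/8² = 153/40 kN·m
Load 4 — applied couple M₀=18 kN·m at a=24/5 m (b=L-a=16/5):
  M_4 = R_Ax - M_A  [x≤a] with R_A=81/25, M_A=144/25 = (81/25)·(8/5) - (144/25) = -72/125 kN·m
Superposition: M = Σ M_i = -1901/3000 kN·m ≈ -0.633667 kN·m

M(8/5) = -1901/3000 kN·m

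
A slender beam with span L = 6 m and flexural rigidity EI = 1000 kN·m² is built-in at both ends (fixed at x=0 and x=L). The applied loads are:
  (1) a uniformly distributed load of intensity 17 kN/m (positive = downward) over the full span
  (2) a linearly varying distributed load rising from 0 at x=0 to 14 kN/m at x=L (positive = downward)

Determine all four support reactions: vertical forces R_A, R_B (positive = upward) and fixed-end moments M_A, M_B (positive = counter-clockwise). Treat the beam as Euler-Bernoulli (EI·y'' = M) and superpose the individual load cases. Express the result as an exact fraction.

Load 1 — uniform load w=17 kN/m over full span:
  R_A = wL/2 = 17·6/2 = 51 kN
  M_A = wL²/12 = 17·6²/12 = 51 kN·m
  R_B = wL/2 = 17·6/2 = 51 kN
  M_B = -wL²/12 = -17·6²/12 = -51 kN·m
Load 2 — triangular load w₀=14 kN/m (0→w₀ over full span):
  R_A = 3w₀L/20 = 3·14·6/20 = 63/5 kN
  M_A = w₀L²/30 = 14·6²/30 = 84/5 kN·m
  R_B = 7w₀L/20 = 7·14·6/20 = 147/5 kN
  M_B = -w₀L²/20 = -14·6²/20 = -126/5 kN·m
Superposition: R_A = 318/5 kN, M_A = 339/5 kN·m, R_B = 402/5 kN, M_B = -381/5 kN·m

R_A = 318/5 kN, M_A = 339/5 kN·m, R_B = 402/5 kN, M_B = -381/5 kN·m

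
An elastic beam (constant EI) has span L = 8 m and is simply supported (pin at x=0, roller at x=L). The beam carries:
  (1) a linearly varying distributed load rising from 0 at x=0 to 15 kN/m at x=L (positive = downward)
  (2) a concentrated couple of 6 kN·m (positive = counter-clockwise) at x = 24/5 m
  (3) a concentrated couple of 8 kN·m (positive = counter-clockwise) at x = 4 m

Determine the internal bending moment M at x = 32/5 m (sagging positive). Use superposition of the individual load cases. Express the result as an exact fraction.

M(32/5) = 1082/25 kN·m

Load 1 — triangular load w₀=15 kN/m (0→w₀ over full span):
  M_1 = w₀Lx/6 - w₀x³/(6L) = 15·8·(32/5)/6 - 15·(32/5)³/(6·8) = 1152/25 kN·m
Load 2 — applied couple M₀=6 kN·m at a=24/5 m (b=L-a=16/5):
  M_2 = M₀x/L - M₀  [x>a] = 6·(32/5)/8 - 6 = -6/5 kN·m
Load 3 — applied couple M₀=8 kN·m at a=4 m (b=L-a=4):
  M_3 = M₀x/L - M₀  [x>a] = 8·(32/5)/8 - 8 = -8/5 kN·m
Superposition: M = Σ M_i = 1082/25 kN·m ≈ 43.280000 kN·m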